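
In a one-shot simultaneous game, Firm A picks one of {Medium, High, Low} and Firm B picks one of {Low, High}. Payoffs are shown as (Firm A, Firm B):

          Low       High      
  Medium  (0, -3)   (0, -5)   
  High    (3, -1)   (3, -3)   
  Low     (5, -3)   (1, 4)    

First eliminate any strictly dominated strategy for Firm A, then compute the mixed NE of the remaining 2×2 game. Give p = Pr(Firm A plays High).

p = 7/9

Firm A's strategy Medium is strictly dominated by High: 3 > 0 and 3 > 0. Eliminate Medium.
Set Firm B's expected payoff from Low equal to that from High:
  Firm B's payoff from Low: p·(-1) + (1−p)·(-3) = 2p - 3
  Firm B's payoff from High: p·(-3) + (1−p)·4 = -7p + 4
  2p - 3 = -7p + 4  ⇒  9p = 7  ⇒  p = 7/9.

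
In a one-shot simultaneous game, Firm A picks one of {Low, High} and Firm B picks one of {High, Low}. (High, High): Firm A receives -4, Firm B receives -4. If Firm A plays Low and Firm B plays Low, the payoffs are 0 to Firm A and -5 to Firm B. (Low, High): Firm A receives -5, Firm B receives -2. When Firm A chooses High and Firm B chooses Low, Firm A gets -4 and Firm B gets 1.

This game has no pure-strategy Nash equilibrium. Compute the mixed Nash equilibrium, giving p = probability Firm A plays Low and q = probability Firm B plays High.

Firm A's mix must leave Firm B indifferent between High and Low.
  Firm B's expected payoff from High: p·(-2) + (1−p)·(-4) = 2p - 4
  Firm B's expected payoff from Low: p·(-5) + (1−p)·1 = -6p + 1
  2p - 4 = -6p + 1  ⇒  8p = 5  ⇒  p = 5/8.
Firm B's mix must leave Firm A indifferent between Low and High.
  Firm A's expected payoff from Low: q·(-5) + (1−q)·0 = -5q
  Firm A's expected payoff from High: q·(-4) + (1−q)·(-4) = -4
  -5q = -4  ⇒  -5q = -4  ⇒  q = 4/5.

p = 5/8, q = 4/5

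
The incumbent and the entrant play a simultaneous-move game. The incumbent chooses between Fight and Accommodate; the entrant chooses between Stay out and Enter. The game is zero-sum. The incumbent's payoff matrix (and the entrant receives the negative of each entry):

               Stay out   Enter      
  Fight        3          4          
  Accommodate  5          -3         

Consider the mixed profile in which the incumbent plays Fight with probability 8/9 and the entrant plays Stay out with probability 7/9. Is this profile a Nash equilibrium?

Yes

Check the entrant's indifference given the incumbent's mix p = 8/9:
  payoff from Stay out = -29/9; payoff from Enter = -29/9 — equal.
Check the incumbent's indifference given the entrant's mix q = 7/9:
  payoff from Fight = 29/9; payoff from Accommodate = 29/9 — equal.
Both players are indifferent, so neither can profitably deviate.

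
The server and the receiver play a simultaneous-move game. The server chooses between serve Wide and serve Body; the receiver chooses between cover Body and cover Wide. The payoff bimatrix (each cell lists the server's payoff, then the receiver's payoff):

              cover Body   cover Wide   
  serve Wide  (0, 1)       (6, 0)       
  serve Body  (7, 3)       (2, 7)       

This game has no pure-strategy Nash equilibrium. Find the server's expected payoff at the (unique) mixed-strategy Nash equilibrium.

Set the server's expected payoff from serve Wide equal to that from serve Body:
  the server's payoff to serve Wide: q·0 + (1−q)·6 = -6q + 6
  the server's payoff to serve Body: q·7 + (1−q)·2 = 5q + 2
  -6q + 6 = 5q + 2  ⇒  -11q = -4  ⇒  q = 4/11.
At equilibrium the server is indifferent across rows, so the server's payoff equals the payoff from serve Wide: (4/11)·0 + (7/11)·6 = 42/11.

42/11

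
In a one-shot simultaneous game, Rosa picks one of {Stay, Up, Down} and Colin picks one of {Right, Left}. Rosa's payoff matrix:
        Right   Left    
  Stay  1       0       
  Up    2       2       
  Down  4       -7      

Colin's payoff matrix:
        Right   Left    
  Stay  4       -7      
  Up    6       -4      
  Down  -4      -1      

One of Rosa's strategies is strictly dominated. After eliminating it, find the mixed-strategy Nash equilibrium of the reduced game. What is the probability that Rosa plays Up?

Rosa's strategy Stay is strictly dominated by Up: 2 > 1 and 2 > 0. Eliminate Stay.
Colin's indifference between Right and Left determines Rosa's mixing probability p:
  Colin's payoff to Right: p·6 + (1−p)·(-4) = 10p - 4
  Colin's payoff to Left: p·(-4) + (1−p)·(-1) = -3p - 1
  10p - 4 = -3p - 1  ⇒  13p = 3  ⇒  p = 3/13.

p = 3/13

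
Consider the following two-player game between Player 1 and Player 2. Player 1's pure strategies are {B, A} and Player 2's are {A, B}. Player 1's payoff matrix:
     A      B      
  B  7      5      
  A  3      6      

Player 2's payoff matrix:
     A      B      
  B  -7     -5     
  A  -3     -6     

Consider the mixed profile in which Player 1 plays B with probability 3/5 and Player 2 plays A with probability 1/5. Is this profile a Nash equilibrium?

Check Player 2's indifference given Player 1's mix p = 3/5:
  payoff from A = -27/5; payoff from B = -27/5 — equal.
Check Player 1's indifference given Player 2's mix q = 1/5:
  payoff from B = 27/5; payoff from A = 27/5 — equal.
Both players are indifferent, so neither can profitably deviate.

Yes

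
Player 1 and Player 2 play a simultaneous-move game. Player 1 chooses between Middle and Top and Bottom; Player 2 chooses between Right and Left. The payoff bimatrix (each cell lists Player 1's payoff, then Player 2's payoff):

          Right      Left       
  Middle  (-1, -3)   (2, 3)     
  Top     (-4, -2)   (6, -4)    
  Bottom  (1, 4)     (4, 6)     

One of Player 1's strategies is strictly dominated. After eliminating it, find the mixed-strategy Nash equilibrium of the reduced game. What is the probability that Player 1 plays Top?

Player 1's strategy Middle is strictly dominated by Bottom: 1 > -1 and 4 > 2. Eliminate Middle.
Player 2's indifference between Right and Left determines Player 1's mixing probability p:
  Player 2's payoff from Right: p·(-2) + (1−p)·4 = -6p + 4
  Player 2's payoff from Left: p·(-4) + (1−p)·6 = -10p + 6
  -6p + 4 = -10p + 6  ⇒  4p = 2  ⇒  p = 1/2.

p = 1/2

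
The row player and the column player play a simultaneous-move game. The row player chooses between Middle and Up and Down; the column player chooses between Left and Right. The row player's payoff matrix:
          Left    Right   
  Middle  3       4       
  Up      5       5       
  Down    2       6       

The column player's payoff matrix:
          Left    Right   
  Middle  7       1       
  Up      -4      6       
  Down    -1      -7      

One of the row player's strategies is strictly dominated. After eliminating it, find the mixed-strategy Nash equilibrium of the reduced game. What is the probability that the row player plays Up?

p = 3/8

The row player's strategy Middle is strictly dominated by Up: 5 > 3 and 5 > 4. Eliminate Middle.
For the column player to be willing to mix, the column player must be indifferent between Left and Right, which pins down the row player's mix.
  the column player's expected payoff from Left: p·(-4) + (1−p)·(-1) = -3p - 1
  the column player's expected payoff from Right: p·6 + (1−p)·(-7) = 13p - 7
  -3p - 1 = 13p - 7  ⇒  -16p = -6  ⇒  p = 3/8.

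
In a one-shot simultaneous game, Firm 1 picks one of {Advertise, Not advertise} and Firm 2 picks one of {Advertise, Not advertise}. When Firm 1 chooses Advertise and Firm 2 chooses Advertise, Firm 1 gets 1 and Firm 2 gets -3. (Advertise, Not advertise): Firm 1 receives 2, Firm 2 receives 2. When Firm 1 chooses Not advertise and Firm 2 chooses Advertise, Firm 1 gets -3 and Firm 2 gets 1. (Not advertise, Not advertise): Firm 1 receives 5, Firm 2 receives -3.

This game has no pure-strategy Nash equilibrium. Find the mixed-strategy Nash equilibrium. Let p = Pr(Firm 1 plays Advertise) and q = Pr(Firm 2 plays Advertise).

p = 4/9, q = 3/7

In a mixed equilibrium Firm 2 is indifferent between Advertise and Not advertise; this condition fixes p.
  Firm 2's expected payoff from Advertise: p·(-3) + (1−p)·1 = -4p + 1
  Firm 2's expected payoff from Not advertise: p·2 + (1−p)·(-3) = 5p - 3
  -4p + 1 = 5p - 3  ⇒  -9p = -4  ⇒  p = 4/9.
Firm 1's indifference between Advertise and Not advertise determines Firm 2's mixing probability q:
  Firm 1's payoff to Advertise: q·1 + (1−q)·2 = -q + 2
  Firm 1's payoff to Not advertise: q·(-3) + (1−q)·5 = -8q + 5
  -q + 2 = -8q + 5  ⇒  7q = 3  ⇒  q = 3/7.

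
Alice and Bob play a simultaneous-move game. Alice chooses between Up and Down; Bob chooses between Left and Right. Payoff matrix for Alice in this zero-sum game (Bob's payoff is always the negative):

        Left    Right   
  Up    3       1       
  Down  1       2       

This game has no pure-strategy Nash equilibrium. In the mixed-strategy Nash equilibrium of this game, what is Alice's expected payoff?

For Alice to be willing to mix, Alice must be indifferent between Up and Down, which pins down Bob's mix.
  Alice's payoff from Up: q·3 + (1−q)·1 = 2q + 1
  Alice's payoff from Down: q·1 + (1−q)·2 = -q + 2
  2q + 1 = -q + 2  ⇒  3q = 1  ⇒  q = 1/3.
At equilibrium Alice is indifferent across rows, so Alice's payoff equals the payoff from Up: (1/3)·3 + (2/3)·1 = 5/3.

5/3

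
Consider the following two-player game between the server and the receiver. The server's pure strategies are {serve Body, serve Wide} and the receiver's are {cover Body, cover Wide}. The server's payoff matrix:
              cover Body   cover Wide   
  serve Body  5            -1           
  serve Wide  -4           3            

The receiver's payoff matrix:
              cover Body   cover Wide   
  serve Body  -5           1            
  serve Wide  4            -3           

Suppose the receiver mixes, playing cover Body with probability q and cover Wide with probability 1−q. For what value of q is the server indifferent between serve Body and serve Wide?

q = 4/13

In a mixed equilibrium the server is indifferent between serve Body and serve Wide; this condition fixes q.
  the server's expected payoff from serve Body: q·5 + (1−q)·(-1) = 6q - 1
  the server's expected payoff from serve Wide: q·(-4) + (1−q)·3 = -7q + 3
  6q - 1 = -7q + 3  ⇒  13q = 4  ⇒  q = 4/13.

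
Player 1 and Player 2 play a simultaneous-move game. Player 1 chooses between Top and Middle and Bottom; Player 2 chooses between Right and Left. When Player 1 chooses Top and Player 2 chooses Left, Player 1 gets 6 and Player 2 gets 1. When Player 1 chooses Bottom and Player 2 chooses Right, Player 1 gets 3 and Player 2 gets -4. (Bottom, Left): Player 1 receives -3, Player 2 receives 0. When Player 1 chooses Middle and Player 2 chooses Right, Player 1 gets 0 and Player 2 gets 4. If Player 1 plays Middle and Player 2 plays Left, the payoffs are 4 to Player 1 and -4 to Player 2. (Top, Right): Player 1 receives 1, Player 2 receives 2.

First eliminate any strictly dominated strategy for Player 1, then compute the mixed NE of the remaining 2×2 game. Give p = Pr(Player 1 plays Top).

p = 4/5

Player 1's strategy Middle is strictly dominated by Top: 1 > 0 and 6 > 4. Eliminate Middle.
Player 2's indifference between Right and Left determines Player 1's mixing probability p:
  Player 2's expected payoff from Right: p·2 + (1−p)·(-4) = 6p - 4
  Player 2's expected payoff from Left: p·1 + (1−p)·0 = p
  6p - 4 = p  ⇒  5p = 4  ⇒  p = 4/5.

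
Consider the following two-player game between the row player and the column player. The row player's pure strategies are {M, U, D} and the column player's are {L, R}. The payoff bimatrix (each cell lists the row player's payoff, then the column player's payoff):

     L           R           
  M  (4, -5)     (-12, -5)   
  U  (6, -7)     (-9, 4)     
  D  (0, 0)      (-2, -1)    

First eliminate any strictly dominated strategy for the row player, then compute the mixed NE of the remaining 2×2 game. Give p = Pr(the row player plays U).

The row player's strategy M is strictly dominated by U: 6 > 4 and -9 > -12. Eliminate M.
The column player's indifference between L and R determines the row player's mixing probability p:
  the column player's payoff to L: p·(-7) + (1−p)·0 = -7p
  the column player's payoff to R: p·4 + (1−p)·(-1) = 5p - 1
  -7p = 5p - 1  ⇒  -12p = -1  ⇒  p = 1/12.

p = 1/12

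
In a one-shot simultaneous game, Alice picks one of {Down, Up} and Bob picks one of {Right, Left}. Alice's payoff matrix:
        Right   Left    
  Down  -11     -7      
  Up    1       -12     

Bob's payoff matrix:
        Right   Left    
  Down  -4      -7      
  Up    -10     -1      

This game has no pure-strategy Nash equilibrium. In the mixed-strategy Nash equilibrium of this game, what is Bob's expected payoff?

-11/2

For Bob to be willing to mix, Bob must be indifferent between Right and Left, which pins down Alice's mix.
  Bob's payoff from Right: p·(-4) + (1−p)·(-10) = 6p - 10
  Bob's payoff from Left: p·(-7) + (1−p)·(-1) = -6p - 1
  6p - 10 = -6p - 1  ⇒  12p = 9  ⇒  p = 3/4.
At equilibrium Bob is indifferent across columns, so Bob's payoff equals the payoff from Right: (3/4)·(-4) + (1/4)·(-10) = -11/2.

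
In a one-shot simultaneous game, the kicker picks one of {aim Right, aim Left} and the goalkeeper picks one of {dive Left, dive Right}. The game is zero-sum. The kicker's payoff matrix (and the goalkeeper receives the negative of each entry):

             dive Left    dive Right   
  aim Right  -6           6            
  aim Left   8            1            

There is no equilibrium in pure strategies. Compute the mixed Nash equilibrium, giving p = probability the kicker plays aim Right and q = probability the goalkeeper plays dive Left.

p = 7/19, q = 5/19

The goalkeeper's indifference between dive Left and dive Right determines the kicker's mixing probability p:
  the goalkeeper's expected payoff from dive Left: p·6 + (1−p)·(-8) = 14p - 8
  the goalkeeper's expected payoff from dive Right: p·(-6) + (1−p)·(-1) = -5p - 1
  14p - 8 = -5p - 1  ⇒  19p = 7  ⇒  p = 7/19.
For the kicker to be willing to mix, the kicker must be indifferent between aim Right and aim Left, which pins down the goalkeeper's mix.
  the kicker's payoff to aim Right: q·(-6) + (1−q)·6 = -12q + 6
  the kicker's payoff to aim Left: q·8 + (1−q)·1 = 7q + 1
  -12q + 6 = 7q + 1  ⇒  -19q = -5  ⇒  q = 5/19.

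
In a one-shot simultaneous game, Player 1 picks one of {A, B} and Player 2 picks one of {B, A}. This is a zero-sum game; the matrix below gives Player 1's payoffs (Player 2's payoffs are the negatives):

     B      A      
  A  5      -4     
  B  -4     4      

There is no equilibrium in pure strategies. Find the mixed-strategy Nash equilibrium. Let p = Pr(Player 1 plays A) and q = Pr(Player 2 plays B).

p = 8/17, q = 8/17

For Player 2 to be willing to mix, Player 2 must be indifferent between B and A, which pins down Player 1's mix.
  Player 2's payoff from B: p·(-5) + (1−p)·4 = -9p + 4
  Player 2's payoff from A: p·4 + (1−p)·(-4) = 8p - 4
  -9p + 4 = 8p - 4  ⇒  -17p = -8  ⇒  p = 8/17.
Player 1's indifference between A and B determines Player 2's mixing probability q:
  Player 1's payoff to A: q·5 + (1−q)·(-4) = 9q - 4
  Player 1's payoff to B: q·(-4) + (1−q)·4 = -8q + 4
  9q - 4 = -8q + 4  ⇒  17q = 8  ⇒  q = 8/17.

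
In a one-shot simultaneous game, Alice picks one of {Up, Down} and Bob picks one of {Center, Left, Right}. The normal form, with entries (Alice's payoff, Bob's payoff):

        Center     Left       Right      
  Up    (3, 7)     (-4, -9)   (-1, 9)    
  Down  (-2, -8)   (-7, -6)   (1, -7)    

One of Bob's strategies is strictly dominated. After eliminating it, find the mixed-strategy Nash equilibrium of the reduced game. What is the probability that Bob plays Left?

Bob's strategy Center is strictly dominated by Right: 9 > 7 and -7 > -8. Eliminate Center.
In a mixed equilibrium Alice is indifferent between Up and Down; this condition fixes q.
  Alice's payoff to Up: q·(-4) + (1−q)·(-1) = -3q - 1
  Alice's payoff to Down: q·(-7) + (1−q)·1 = -8q + 1
  -3q - 1 = -8q + 1  ⇒  5q = 2  ⇒  q = 2/5.

q = 2/5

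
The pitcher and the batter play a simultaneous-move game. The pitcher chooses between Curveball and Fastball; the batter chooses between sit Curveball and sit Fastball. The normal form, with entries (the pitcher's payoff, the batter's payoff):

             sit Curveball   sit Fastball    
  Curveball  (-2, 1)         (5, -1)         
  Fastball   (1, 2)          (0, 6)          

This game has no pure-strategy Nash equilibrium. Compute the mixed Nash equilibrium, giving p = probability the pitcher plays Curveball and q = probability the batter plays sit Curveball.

The batter's indifference between sit Curveball and sit Fastball determines the pitcher's mixing probability p:
  the batter's expected payoff from sit Curveball: p·1 + (1−p)·2 = -p + 2
  the batter's expected payoff from sit Fastball: p·(-1) + (1−p)·6 = -7p + 6
  -p + 2 = -7p + 6  ⇒  6p = 4  ⇒  p = 2/3.
For the pitcher to be willing to mix, the pitcher must be indifferent between Curveball and Fastball, which pins down the batter's mix.
  the pitcher's payoff to Curveball: q·(-2) + (1−q)·5 = -7q + 5
  the pitcher's payoff to Fastball: q·1 + (1−q)·0 = q
  -7q + 5 = q  ⇒  -8q = -5  ⇒  q = 5/8.

p = 2/3, q = 5/8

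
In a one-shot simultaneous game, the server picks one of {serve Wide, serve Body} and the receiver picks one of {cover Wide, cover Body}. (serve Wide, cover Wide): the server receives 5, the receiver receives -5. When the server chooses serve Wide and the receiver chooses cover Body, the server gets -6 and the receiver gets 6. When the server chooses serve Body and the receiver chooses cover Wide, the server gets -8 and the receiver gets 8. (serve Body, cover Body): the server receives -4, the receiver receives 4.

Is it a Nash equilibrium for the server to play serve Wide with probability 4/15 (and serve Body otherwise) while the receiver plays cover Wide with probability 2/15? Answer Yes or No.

Check the receiver's indifference given the server's mix p = 4/15:
  payoff from cover Wide = 68/15; payoff from cover Body = 68/15 — equal.
Check the server's indifference given the receiver's mix q = 2/15:
  payoff from serve Wide = -68/15; payoff from serve Body = -68/15 — equal.
Both players are indifferent, so neither can profitably deviate.

Yes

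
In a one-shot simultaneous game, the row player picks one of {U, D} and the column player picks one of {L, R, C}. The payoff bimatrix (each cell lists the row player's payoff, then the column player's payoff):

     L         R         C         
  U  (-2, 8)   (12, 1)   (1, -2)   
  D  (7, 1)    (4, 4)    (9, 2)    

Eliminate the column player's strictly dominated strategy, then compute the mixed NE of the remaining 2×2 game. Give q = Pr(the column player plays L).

The column player's strategy C is strictly dominated by R: 1 > -2 and 4 > 2. Eliminate C.
Set the row player's expected payoff from U equal to that from D:
  the row player's expected payoff from U: q·(-2) + (1−q)·12 = -14q + 12
  the row player's expected payoff from D: q·7 + (1−q)·4 = 3q + 4
  -14q + 12 = 3q + 4  ⇒  -17q = -8  ⇒  q = 8/17.

q = 8/17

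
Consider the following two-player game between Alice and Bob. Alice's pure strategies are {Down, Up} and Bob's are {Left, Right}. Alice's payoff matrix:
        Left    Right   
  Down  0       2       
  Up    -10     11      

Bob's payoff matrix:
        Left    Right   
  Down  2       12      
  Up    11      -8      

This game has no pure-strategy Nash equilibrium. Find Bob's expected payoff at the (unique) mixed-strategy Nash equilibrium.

Bob's indifference between Left and Right determines Alice's mixing probability p:
  Bob's payoff to Left: p·2 + (1−p)·11 = -9p + 11
  Bob's payoff to Right: p·12 + (1−p)·(-8) = 20p - 8
  -9p + 11 = 20p - 8  ⇒  -29p = -19  ⇒  p = 19/29.
At equilibrium Bob is indifferent across columns, so Bob's payoff equals the payoff from Left: (19/29)·2 + (10/29)·11 = 148/29.

148/29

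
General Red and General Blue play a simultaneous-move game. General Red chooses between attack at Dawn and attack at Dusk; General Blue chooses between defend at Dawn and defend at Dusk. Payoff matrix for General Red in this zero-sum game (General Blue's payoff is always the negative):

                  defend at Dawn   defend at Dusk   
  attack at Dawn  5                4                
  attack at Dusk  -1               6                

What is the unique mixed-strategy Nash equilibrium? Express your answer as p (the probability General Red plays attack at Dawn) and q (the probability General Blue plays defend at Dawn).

General Blue's indifference between defend at Dawn and defend at Dusk determines General Red's mixing probability p:
  General Blue's payoff from defend at Dawn: p·(-5) + (1−p)·1 = -6p + 1
  General Blue's payoff from defend at Dusk: p·(-4) + (1−p)·(-6) = 2p - 6
  -6p + 1 = 2p - 6  ⇒  -8p = -7  ⇒  p = 7/8.
In a mixed equilibrium General Red is indifferent between attack at Dawn and attack at Dusk; this condition fixes q.
  General Red's payoff to attack at Dawn: q·5 + (1−q)·4 = q + 4
  General Red's payoff to attack at Dusk: q·(-1) + (1−q)·6 = -7q + 6
  q + 4 = -7q + 6  ⇒  8q = 2  ⇒  q = 1/4.

p = 7/8, q = 1/4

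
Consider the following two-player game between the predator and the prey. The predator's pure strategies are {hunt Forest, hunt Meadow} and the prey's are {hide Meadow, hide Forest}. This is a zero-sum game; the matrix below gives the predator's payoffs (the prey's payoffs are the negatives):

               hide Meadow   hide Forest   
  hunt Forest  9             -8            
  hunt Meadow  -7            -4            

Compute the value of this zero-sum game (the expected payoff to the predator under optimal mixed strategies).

v = -23/5

For the predator to be willing to mix, the predator must be indifferent between hunt Forest and hunt Meadow, which pins down the prey's mix.
  the predator's payoff to hunt Forest: q·9 + (1−q)·(-8) = 17q - 8
  the predator's payoff to hunt Meadow: q·(-7) + (1−q)·(-4) = -3q - 4
  17q - 8 = -3q - 4  ⇒  20q = 4  ⇒  q = 1/5.
The value is the predator's expected payoff against this mix (using hunt Forest): (1/5)·9 + (4/5)·(-8) = -23/5.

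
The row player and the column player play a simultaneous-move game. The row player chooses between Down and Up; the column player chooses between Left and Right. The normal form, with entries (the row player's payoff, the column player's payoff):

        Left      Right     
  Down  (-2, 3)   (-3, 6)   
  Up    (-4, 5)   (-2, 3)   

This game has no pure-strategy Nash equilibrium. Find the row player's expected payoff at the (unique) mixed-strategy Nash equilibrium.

For the row player to be willing to mix, the row player must be indifferent between Down and Up, which pins down the column player's mix.
  the row player's payoff from Down: q·(-2) + (1−q)·(-3) = q - 3
  the row player's payoff from Up: q·(-4) + (1−q)·(-2) = -2q - 2
  q - 3 = -2q - 2  ⇒  3q = 1  ⇒  q = 1/3.
At equilibrium the row player is indifferent across rows, so the row player's payoff equals the payoff from Down: (1/3)·(-2) + (2/3)·(-3) = -8/3.

-8/3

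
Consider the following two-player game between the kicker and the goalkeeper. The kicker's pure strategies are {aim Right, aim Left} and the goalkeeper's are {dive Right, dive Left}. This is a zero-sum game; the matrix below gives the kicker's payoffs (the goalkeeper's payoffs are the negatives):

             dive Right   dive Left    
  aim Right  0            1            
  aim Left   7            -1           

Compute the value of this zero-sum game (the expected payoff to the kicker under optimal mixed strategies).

v = 7/9

Set the kicker's expected payoff from aim Right equal to that from aim Left:
  the kicker's payoff from aim Right: q·0 + (1−q)·1 = -q + 1
  the kicker's payoff from aim Left: q·7 + (1−q)·(-1) = 8q - 1
  -q + 1 = 8q - 1  ⇒  -9q = -2  ⇒  q = 2/9.
The value is the kicker's expected payoff against this mix (using aim Right): (2/9)·0 + (7/9)·1 = 7/9.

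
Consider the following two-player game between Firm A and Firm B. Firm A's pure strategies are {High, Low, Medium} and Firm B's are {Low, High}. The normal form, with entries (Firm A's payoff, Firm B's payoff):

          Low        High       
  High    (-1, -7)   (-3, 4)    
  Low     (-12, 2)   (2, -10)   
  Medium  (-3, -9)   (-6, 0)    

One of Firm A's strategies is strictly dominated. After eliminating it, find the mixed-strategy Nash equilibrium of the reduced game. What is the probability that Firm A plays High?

Firm A's strategy Medium is strictly dominated by High: -1 > -3 and -3 > -6. Eliminate Medium.
Firm A's mix must leave Firm B indifferent between Low and High.
  Firm B's expected payoff from Low: p·(-7) + (1−p)·2 = -9p + 2
  Firm B's expected payoff from High: p·4 + (1−p)·(-10) = 14p - 10
  -9p + 2 = 14p - 10  ⇒  -23p = -12  ⇒  p = 12/23.

p = 12/23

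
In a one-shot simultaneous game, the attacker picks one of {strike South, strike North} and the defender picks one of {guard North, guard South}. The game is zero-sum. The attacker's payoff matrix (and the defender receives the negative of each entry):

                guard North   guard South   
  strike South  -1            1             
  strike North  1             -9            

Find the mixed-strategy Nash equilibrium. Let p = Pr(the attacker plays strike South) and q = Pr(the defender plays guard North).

p = 5/6, q = 5/6

Set the defender's expected payoff from guard North equal to that from guard South:
  the defender's expected payoff from guard North: p·1 + (1−p)·(-1) = 2p - 1
  the defender's expected payoff from guard South: p·(-1) + (1−p)·9 = -10p + 9
  2p - 1 = -10p + 9  ⇒  12p = 10  ⇒  p = 5/6.
In a mixed equilibrium the attacker is indifferent between strike South and strike North; this condition fixes q.
  the attacker's expected payoff from strike South: q·(-1) + (1−q)·1 = -2q + 1
  the attacker's expected payoff from strike North: q·1 + (1−q)·(-9) = 10q - 9
  -2q + 1 = 10q - 9  ⇒  -12q = -10  ⇒  q = 5/6.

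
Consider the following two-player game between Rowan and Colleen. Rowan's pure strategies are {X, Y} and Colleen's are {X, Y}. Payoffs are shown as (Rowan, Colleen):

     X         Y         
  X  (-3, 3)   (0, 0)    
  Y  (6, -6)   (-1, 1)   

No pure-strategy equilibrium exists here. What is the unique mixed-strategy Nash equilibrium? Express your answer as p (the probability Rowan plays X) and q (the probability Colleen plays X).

p = 7/10, q = 1/10

Colleen's indifference between X and Y determines Rowan's mixing probability p:
  Colleen's payoff to X: p·3 + (1−p)·(-6) = 9p - 6
  Colleen's payoff to Y: p·0 + (1−p)·1 = -p + 1
  9p - 6 = -p + 1  ⇒  10p = 7  ⇒  p = 7/10.
In a mixed equilibrium Rowan is indifferent between X and Y; this condition fixes q.
  Rowan's payoff to X: q·(-3) + (1−q)·0 = -3q
  Rowan's payoff to Y: q·6 + (1−q)·(-1) = 7q - 1
  -3q = 7q - 1  ⇒  -10q = -1  ⇒  q = 1/10.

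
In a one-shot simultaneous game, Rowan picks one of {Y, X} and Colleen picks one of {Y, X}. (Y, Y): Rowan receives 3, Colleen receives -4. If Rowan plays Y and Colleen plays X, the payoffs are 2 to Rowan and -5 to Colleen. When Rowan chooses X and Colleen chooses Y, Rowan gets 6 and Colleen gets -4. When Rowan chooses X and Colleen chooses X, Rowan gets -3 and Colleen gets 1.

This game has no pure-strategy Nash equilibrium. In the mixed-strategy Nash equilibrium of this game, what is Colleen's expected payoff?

-4

For Colleen to be willing to mix, Colleen must be indifferent between Y and X, which pins down Rowan's mix.
  Colleen's expected payoff from Y: p·(-4) + (1−p)·(-4) = -4
  Colleen's expected payoff from X: p·(-5) + (1−p)·1 = -6p + 1
  -4 = -6p + 1  ⇒  6p = 5  ⇒  p = 5/6.
At equilibrium Colleen is indifferent across columns, so Colleen's payoff equals the payoff from Y: (5/6)·(-4) + (1/6)·(-4) = -4.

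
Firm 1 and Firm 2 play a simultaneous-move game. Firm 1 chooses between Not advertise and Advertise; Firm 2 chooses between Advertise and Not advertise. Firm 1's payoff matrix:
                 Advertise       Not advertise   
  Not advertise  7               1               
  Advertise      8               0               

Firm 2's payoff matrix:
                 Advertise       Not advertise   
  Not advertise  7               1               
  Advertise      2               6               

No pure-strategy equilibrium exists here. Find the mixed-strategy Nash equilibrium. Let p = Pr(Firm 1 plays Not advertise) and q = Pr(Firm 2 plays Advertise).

Firm 1's mix must leave Firm 2 indifferent between Advertise and Not advertise.
  Firm 2's payoff from Advertise: p·7 + (1−p)·2 = 5p + 2
  Firm 2's payoff from Not advertise: p·1 + (1−p)·6 = -5p + 6
  5p + 2 = -5p + 6  ⇒  10p = 4  ⇒  p = 2/5.
Firm 1's indifference between Not advertise and Advertise determines Firm 2's mixing probability q:
  Firm 1's payoff to Not advertise: q·7 + (1−q)·1 = 6q + 1
  Firm 1's payoff to Advertise: q·8 + (1−q)·0 = 8q
  6q + 1 = 8q  ⇒  -2q = -1  ⇒  q = 1/2.

p = 2/5, q = 1/2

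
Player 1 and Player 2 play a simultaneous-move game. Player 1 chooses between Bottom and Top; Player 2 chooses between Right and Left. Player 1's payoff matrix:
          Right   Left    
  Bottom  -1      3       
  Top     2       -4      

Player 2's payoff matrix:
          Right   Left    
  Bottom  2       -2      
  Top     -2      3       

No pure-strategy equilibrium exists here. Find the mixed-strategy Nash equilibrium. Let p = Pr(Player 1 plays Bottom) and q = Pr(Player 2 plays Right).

p = 5/9, q = 7/10

Player 2's indifference between Right and Left determines Player 1's mixing probability p:
  Player 2's payoff to Right: p·2 + (1−p)·(-2) = 4p - 2
  Player 2's payoff to Left: p·(-2) + (1−p)·3 = -5p + 3
  4p - 2 = -5p + 3  ⇒  9p = 5  ⇒  p = 5/9.
In a mixed equilibrium Player 1 is indifferent between Bottom and Top; this condition fixes q.
  Player 1's payoff to Bottom: q·(-1) + (1−q)·3 = -4q + 3
  Player 1's payoff to Top: q·2 + (1−q)·(-4) = 6q - 4
  -4q + 3 = 6q - 4  ⇒  -10q = -7  ⇒  q = 7/10.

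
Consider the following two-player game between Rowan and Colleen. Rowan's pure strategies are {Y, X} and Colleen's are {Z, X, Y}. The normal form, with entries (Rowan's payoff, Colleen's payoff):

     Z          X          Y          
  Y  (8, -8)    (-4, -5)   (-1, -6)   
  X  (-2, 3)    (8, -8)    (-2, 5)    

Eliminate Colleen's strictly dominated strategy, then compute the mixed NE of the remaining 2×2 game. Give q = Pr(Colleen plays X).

q = 1/13

Colleen's strategy Z is strictly dominated by Y: -6 > -8 and 5 > 3. Eliminate Z.
Set Rowan's expected payoff from Y equal to that from X:
  Rowan's payoff to Y: q·(-4) + (1−q)·(-1) = -3q - 1
  Rowan's payoff to X: q·8 + (1−q)·(-2) = 10q - 2
  -3q - 1 = 10q - 2  ⇒  -13q = -1  ⇒  q = 1/13.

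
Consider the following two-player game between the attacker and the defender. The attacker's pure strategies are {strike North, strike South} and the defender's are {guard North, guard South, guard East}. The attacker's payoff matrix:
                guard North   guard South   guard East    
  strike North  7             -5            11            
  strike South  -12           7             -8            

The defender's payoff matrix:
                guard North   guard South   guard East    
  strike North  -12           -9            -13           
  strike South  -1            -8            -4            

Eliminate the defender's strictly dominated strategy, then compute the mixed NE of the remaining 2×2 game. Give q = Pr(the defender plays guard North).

The defender's strategy guard East is strictly dominated by guard North: -12 > -13 and -1 > -4. Eliminate guard East.
The attacker's indifference between strike North and strike South determines the defender's mixing probability q:
  the attacker's expected payoff from strike North: q·7 + (1−q)·(-5) = 12q - 5
  the attacker's expected payoff from strike South: q·(-12) + (1−q)·7 = -19q + 7
  12q - 5 = -19q + 7  ⇒  31q = 12  ⇒  q = 12/31.

q = 12/31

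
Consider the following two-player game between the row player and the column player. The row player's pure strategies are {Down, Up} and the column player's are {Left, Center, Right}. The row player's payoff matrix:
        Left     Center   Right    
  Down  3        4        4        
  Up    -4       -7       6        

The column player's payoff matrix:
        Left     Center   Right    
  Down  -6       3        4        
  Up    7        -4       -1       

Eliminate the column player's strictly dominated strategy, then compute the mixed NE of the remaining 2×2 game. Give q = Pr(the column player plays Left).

q = 2/9

The column player's strategy Center is strictly dominated by Right: 4 > 3 and -1 > -4. Eliminate Center.
The row player's indifference between Down and Up determines the column player's mixing probability q:
  the row player's payoff from Down: q·3 + (1−q)·4 = -q + 4
  the row player's payoff from Up: q·(-4) + (1−q)·6 = -10q + 6
  -q + 4 = -10q + 6  ⇒  9q = 2  ⇒  q = 2/9.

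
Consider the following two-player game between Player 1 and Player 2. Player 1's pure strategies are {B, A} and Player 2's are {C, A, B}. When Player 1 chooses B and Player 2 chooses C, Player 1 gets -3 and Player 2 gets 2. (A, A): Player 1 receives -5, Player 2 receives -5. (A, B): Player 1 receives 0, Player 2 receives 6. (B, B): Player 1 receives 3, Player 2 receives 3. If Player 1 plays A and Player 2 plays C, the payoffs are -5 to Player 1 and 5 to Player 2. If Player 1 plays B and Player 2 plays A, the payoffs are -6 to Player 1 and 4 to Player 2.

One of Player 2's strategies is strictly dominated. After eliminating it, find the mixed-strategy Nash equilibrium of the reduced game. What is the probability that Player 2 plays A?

q = 3/4

Player 2's strategy C is strictly dominated by B: 3 > 2 and 6 > 5. Eliminate C.
Set Player 1's expected payoff from B equal to that from A:
  Player 1's payoff from B: q·(-6) + (1−q)·3 = -9q + 3
  Player 1's payoff from A: q·(-5) + (1−q)·0 = -5q
  -9q + 3 = -5q  ⇒  -4q = -3  ⇒  q = 3/4.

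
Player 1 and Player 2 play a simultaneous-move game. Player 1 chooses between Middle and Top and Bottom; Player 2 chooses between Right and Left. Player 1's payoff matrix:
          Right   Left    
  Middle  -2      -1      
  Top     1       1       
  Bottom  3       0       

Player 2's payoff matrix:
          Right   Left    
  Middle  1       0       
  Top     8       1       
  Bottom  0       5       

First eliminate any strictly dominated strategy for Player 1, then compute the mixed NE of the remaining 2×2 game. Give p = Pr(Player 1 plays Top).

Player 1's strategy Middle is strictly dominated by Top: 1 > -2 and 1 > -1. Eliminate Middle.
In a mixed equilibrium Player 2 is indifferent between Right and Left; this condition fixes p.
  Player 2's payoff to Right: p·8 + (1−p)·0 = 8p
  Player 2's payoff to Left: p·1 + (1−p)·5 = -4p + 5
  8p = -4p + 5  ⇒  12p = 5  ⇒  p = 5/12.

p = 5/12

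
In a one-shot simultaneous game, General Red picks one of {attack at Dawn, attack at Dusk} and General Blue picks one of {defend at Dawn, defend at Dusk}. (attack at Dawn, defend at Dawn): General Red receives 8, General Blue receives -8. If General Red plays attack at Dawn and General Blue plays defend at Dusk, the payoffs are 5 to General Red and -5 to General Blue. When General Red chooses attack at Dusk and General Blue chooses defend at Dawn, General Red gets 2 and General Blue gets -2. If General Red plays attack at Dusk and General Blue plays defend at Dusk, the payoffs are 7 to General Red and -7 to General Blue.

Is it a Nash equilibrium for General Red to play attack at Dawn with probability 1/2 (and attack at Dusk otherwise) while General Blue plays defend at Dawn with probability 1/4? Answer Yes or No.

Given General Red's mix p = 1/2, General Blue's payoff from defend at Dawn is -5 but from defend at Dusk is -6. General Blue strictly prefers defend at Dawn, so General Blue would not mix.
So the proposed profile is not a Nash equilibrium.

No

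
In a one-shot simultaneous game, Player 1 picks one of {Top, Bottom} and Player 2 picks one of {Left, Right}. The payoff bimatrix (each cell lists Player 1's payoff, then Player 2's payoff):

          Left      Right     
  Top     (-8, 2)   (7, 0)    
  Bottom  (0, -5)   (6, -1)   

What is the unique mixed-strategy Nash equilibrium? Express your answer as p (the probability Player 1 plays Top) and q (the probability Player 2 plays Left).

p = 2/3, q = 1/9

For Player 2 to be willing to mix, Player 2 must be indifferent between Left and Right, which pins down Player 1's mix.
  Player 2's payoff from Left: p·2 + (1−p)·(-5) = 7p - 5
  Player 2's payoff from Right: p·0 + (1−p)·(-1) = p - 1
  7p - 5 = p - 1  ⇒  6p = 4  ⇒  p = 2/3.
Player 2's mix must leave Player 1 indifferent between Top and Bottom.
  Player 1's payoff from Top: q·(-8) + (1−q)·7 = -15q + 7
  Player 1's payoff from Bottom: q·0 + (1−q)·6 = -6q + 6
  -15q + 7 = -6q + 6  ⇒  -9q = -1  ⇒  q = 1/9.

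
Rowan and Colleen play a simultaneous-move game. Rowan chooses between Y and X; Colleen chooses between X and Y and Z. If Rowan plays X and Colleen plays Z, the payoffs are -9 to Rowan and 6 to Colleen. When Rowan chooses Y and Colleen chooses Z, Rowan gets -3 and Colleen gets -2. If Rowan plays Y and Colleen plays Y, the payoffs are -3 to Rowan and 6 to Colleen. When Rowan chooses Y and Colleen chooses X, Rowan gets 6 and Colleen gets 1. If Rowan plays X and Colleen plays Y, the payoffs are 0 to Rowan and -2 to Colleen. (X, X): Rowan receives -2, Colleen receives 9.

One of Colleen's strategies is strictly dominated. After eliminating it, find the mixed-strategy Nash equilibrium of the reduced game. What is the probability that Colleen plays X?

q = 3/11

Colleen's strategy Z is strictly dominated by X: 1 > -2 and 9 > 6. Eliminate Z.
Colleen's mix must leave Rowan indifferent between Y and X.
  Rowan's payoff from Y: q·6 + (1−q)·(-3) = 9q - 3
  Rowan's payoff from X: q·(-2) + (1−q)·0 = -2q
  9q - 3 = -2q  ⇒  11q = 3  ⇒  q = 3/11.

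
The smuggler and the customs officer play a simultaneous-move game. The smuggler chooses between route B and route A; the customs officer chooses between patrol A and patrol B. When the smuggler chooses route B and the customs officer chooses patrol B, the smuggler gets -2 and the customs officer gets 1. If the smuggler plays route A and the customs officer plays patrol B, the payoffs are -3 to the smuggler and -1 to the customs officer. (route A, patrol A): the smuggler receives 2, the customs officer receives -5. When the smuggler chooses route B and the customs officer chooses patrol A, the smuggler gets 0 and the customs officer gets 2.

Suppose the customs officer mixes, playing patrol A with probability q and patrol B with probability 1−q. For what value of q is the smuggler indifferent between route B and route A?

q = 1/3

Set the smuggler's expected payoff from route B equal to that from route A:
  the smuggler's expected payoff from route B: q·0 + (1−q)·(-2) = 2q - 2
  the smuggler's expected payoff from route A: q·2 + (1−q)·(-3) = 5q - 3
  2q - 2 = 5q - 3  ⇒  -3q = -1  ⇒  q = 1/3.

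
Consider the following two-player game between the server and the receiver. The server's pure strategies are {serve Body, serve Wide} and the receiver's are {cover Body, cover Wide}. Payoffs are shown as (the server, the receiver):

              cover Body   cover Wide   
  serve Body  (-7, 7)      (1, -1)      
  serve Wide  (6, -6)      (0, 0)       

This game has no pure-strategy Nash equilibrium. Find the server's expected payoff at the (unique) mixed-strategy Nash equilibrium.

Set the server's expected payoff from serve Body equal to that from serve Wide:
  the server's payoff to serve Body: q·(-7) + (1−q)·1 = -8q + 1
  the server's payoff to serve Wide: q·6 + (1−q)·0 = 6q
  -8q + 1 = 6q  ⇒  -14q = -1  ⇒  q = 1/14.
At equilibrium the server is indifferent across rows, so the server's payoff equals the payoff from serve Body: (1/14)·(-7) + (13/14)·1 = 3/7.

3/7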